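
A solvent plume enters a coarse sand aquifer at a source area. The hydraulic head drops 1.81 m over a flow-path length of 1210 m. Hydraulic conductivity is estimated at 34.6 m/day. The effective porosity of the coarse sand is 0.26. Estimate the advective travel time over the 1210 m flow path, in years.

Hydraulic gradient i = Δh / L = 1.81 / 1210 = 0.001496.
Darcy flux q = K · i = 34.60 × 0.001496 = 0.05176 m/day.
Seepage velocity v = q / n_e = 0.05176 / 0.26 = 0.1991 m/day.
Travel time t = L / v = 1210 / 0.1991 = 6078 days = 16.64 years.

16.6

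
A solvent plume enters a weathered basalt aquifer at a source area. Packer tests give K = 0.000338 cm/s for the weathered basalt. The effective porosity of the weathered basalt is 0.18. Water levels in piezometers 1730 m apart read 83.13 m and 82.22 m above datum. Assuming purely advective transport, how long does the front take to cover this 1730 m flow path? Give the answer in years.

Convert K: 0.000338 cm/s × 864 = 0.2920 m/day.
Hydraulic gradient i = (83.13 − 82.22) / 1730 = 0.91 / 1730 = 0.0005260.
Darcy flux q = K · i = 0.2920 × 0.0005260 = 0.0001536 m/day.
Seepage velocity v = q / n_e = 0.0001536 / 0.18 = 0.0008534 m/day.
Travel time t = L / v = 1730 / 0.0008534 = 2.027e+06 days = 5550 years.

5550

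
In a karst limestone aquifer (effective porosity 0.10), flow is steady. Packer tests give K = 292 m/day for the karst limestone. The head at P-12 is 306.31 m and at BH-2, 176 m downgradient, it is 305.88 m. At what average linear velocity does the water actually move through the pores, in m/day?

7.13

Hydraulic gradient i = (306.31 − 305.88) / 176 = 0.43 / 176 = 0.002443.
Darcy flux q = K · i = 292.0 × 0.002443 = 0.7134 m/day.
Seepage velocity v = q / n_e = 0.7134 / 0.10 = 7.134 m/day.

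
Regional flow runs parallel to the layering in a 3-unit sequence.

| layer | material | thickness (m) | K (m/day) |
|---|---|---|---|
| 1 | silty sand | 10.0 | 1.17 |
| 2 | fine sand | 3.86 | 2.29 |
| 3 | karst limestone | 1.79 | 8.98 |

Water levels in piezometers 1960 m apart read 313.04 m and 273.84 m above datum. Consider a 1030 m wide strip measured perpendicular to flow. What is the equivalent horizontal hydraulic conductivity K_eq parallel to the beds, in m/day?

2.34

Flow is parallel to layering, so each bed carries its own Darcy discharge and the transmissivities add.
Σ(K_i·b_i) = 1.17×10.0 + 2.29×3.86 + 8.98×1.79 = 36.61 m²/day.
Total thickness b = 15.65 m, so K_eq = Σ(K_i·b_i)/b = 2.340 m/day.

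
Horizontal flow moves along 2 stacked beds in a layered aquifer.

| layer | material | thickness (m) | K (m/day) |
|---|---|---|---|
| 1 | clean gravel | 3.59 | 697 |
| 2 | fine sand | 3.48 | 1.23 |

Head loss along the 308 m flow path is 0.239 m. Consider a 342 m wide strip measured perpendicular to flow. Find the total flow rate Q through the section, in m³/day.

Flow is parallel to layering, so each bed carries its own Darcy discharge and the transmissivities add.
Σ(K_i·b_i) = 697×3.59 + 1.23×3.48 = 2507 m²/day.
Hydraulic gradient i = Δh / L = 0.239 / 308 = 0.0007760.
Q = Σ(K_i·b_i) · W · i = 2507 × 342 × 0.0007760 = 665.2 m³/day.

665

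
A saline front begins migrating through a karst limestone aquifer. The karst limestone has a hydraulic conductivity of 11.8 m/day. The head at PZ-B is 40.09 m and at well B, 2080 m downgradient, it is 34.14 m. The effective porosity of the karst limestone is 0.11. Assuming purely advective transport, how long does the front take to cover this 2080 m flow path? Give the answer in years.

Hydraulic gradient i = (40.09 − 34.14) / 2080 = 5.95 / 2080 = 0.002861.
Darcy flux q = K · i = 11.80 × 0.002861 = 0.03375 m/day.
Seepage velocity v = q / n_e = 0.03375 / 0.11 = 0.3069 m/day.
Travel time t = L / v = 2080 / 0.3069 = 6778 days = 18.56 years.

18.6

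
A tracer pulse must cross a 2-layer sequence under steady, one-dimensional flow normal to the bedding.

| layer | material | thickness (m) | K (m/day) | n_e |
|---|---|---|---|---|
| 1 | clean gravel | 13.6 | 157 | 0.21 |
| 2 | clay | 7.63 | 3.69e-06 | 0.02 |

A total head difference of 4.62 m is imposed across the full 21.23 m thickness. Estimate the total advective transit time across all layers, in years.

3690

With flow normal to the layers, continuity requires the same specific discharge q through every layer.
Σ(b_i/K_i) = 13.6/157 + 7.63/3.69e-06 = 2.068e+06 d.
q = Δh / Σ(b_i/K_i) = 4.62 / 2.068e+06 = 2.234e-06 m/day.
In each layer the seepage velocity is v_i = q/n_i, so the layer transit time is t_i = b_i·n_i / q:
  layer 1 (clean gravel): t_1 = 13.6 × 0.21 / 2.234e-06 = 1.278e+06 d
  layer 2 (clay): t_2 = 7.63 × 0.02 / 2.234e-06 = 68298 d
Total t = Σ t_i = 1.347e+06 days = 3687 years.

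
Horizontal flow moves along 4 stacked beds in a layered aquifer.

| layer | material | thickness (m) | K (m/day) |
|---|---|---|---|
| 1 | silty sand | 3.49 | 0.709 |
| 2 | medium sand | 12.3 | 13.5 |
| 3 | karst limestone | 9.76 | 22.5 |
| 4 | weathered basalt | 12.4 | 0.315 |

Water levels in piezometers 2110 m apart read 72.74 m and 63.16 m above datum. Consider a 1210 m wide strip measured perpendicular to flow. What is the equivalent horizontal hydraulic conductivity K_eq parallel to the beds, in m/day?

Flow is parallel to layering, so each bed carries its own Darcy discharge and the transmissivities add.
Σ(K_i·b_i) = 0.709×3.49 + 13.5×12.3 + 22.5×9.76 + 0.315×12.4 = 392.0 m²/day.
Total thickness b = 37.95 m, so K_eq = Σ(K_i·b_i)/b = 10.33 m/day.

10.3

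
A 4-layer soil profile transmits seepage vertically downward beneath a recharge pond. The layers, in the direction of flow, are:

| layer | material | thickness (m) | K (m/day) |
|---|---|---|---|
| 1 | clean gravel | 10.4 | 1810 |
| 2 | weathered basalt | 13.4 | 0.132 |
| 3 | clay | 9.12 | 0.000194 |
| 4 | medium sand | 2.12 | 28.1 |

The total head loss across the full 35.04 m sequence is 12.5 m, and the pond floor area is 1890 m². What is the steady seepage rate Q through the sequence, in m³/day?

Flow is perpendicular to layering, so the layers act in series and the equivalent K is the thickness-weighted harmonic mean.
Total thickness L = 10.4 + 13.4 + 9.12 + 2.12 = 35.04 m.
Σ(b_i/K_i) = 10.4/1810 + 13.4/0.132 + 9.12/0.000194 + 2.12/28.1 = 47112 d.
K_eq = L / Σ(b_i/K_i) = 35.04 / 47112 = 0.0007438 m/day.
Q = K_eq · A · (Δh/L) = 0.0007438 × 1890 × (12.5/35.04) = 0.5015 m³/day.

0.501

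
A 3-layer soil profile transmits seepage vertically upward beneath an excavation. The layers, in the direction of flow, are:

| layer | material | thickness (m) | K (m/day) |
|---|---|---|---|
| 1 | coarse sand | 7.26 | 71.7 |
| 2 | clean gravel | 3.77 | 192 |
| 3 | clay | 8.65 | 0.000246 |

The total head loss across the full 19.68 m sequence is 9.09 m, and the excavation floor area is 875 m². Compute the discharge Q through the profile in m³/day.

Flow is perpendicular to layering, so the layers act in series and the equivalent K is the thickness-weighted harmonic mean.
Total thickness L = 7.26 + 3.77 + 8.65 = 19.68 m.
Σ(b_i/K_i) = 7.26/71.7 + 3.77/192 + 8.65/0.000246 = 35163 d.
K_eq = L / Σ(b_i/K_i) = 19.68 / 35163 = 0.0005597 m/day.
Q = K_eq · A · (Δh/L) = 0.0005597 × 875 × (9.09/19.68) = 0.2262 m³/day.

0.226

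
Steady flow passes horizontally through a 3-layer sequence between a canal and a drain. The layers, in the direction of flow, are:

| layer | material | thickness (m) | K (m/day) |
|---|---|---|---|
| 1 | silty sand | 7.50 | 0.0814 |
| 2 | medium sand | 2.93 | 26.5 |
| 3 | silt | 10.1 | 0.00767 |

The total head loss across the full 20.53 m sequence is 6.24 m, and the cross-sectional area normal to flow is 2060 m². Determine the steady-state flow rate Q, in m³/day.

Flow is perpendicular to layering, so the layers act in series and the equivalent K is the thickness-weighted harmonic mean.
Total thickness L = 7.50 + 2.93 + 10.1 = 20.53 m.
Σ(b_i/K_i) = 7.50/0.0814 + 2.93/26.5 + 10.1/0.00767 = 1409 d.
K_eq = L / Σ(b_i/K_i) = 20.53 / 1409 = 0.01457 m/day.
Q = K_eq · A · (Δh/L) = 0.01457 × 2060 × (6.24/20.53) = 9.123 m³/day.

9.12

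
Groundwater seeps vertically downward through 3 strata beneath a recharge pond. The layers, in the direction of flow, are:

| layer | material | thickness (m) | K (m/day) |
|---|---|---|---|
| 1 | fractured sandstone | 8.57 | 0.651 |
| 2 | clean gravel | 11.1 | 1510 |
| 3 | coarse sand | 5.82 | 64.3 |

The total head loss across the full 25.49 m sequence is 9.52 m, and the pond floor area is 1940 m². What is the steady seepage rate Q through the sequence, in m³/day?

1390

Flow is perpendicular to layering, so the layers act in series and the equivalent K is the thickness-weighted harmonic mean.
Total thickness L = 8.57 + 11.1 + 5.82 = 25.49 m.
Σ(b_i/K_i) = 8.57/0.651 + 11.1/1510 + 5.82/64.3 = 13.26 d.
K_eq = L / Σ(b_i/K_i) = 25.49 / 13.26 = 1.922 m/day.
Q = K_eq · A · (Δh/L) = 1.922 × 1940 × (9.52/25.49) = 1393 m³/day.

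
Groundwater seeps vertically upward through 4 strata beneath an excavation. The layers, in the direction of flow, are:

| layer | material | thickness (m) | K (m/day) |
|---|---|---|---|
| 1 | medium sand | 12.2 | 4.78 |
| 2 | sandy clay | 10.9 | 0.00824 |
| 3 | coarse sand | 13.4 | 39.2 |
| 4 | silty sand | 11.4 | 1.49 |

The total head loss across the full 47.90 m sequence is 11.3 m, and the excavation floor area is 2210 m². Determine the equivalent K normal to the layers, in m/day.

Flow is perpendicular to layering, so the layers act in series and the equivalent K is the thickness-weighted harmonic mean.
Total thickness L = 12.2 + 10.9 + 13.4 + 11.4 = 47.90 m.
Σ(b_i/K_i) = 12.2/4.78 + 10.9/0.00824 + 13.4/39.2 + 11.4/1.49 = 1333 d.
K_eq = L / Σ(b_i/K_i) = 47.90 / 1333 = 0.03592 m/day.

0.0359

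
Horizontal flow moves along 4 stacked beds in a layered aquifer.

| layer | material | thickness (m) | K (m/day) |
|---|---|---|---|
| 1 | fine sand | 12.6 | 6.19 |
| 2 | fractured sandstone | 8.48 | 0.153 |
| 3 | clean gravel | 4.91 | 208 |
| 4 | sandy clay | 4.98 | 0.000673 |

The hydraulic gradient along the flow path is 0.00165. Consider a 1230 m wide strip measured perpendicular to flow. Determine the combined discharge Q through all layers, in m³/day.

Flow is parallel to layering, so each bed carries its own Darcy discharge and the transmissivities add.
Σ(K_i·b_i) = 6.19×12.6 + 0.153×8.48 + 208×4.91 + 0.000673×4.98 = 1101 m²/day.
Hydraulic gradient i = 0.00165.
Q = Σ(K_i·b_i) · W · i = 1101 × 1230 × 0.001650 = 2234 m³/day.

2230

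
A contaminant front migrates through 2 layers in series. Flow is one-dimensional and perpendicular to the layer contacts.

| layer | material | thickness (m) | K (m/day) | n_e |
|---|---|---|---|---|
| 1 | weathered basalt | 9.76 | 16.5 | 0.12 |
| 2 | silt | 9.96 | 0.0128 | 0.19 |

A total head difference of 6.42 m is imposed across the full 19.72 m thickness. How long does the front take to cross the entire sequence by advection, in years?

With flow normal to the layers, continuity requires the same specific discharge q through every layer.
Σ(b_i/K_i) = 9.76/16.5 + 9.96/0.0128 = 778.7 d.
q = Δh / Σ(b_i/K_i) = 6.42 / 778.7 = 0.008244 m/day.
In each layer the seepage velocity is v_i = q/n_i, so the layer transit time is t_i = b_i·n_i / q:
  layer 1 (weathered basalt): t_1 = 9.76 × 0.12 / 0.008244 = 142.1 d
  layer 2 (silt): t_2 = 9.96 × 0.19 / 0.008244 = 229.5 d
Total t = Σ t_i = 371.6 days = 1.017 years.

1.02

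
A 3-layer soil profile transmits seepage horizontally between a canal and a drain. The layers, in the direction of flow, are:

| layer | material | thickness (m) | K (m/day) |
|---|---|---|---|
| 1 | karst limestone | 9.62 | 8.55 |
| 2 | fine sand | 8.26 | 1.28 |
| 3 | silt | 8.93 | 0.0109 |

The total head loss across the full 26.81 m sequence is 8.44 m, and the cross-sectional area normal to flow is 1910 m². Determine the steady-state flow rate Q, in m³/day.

Flow is perpendicular to layering, so the layers act in series and the equivalent K is the thickness-weighted harmonic mean.
Total thickness L = 9.62 + 8.26 + 8.93 = 26.81 m.
Σ(b_i/K_i) = 9.62/8.55 + 8.26/1.28 + 8.93/0.0109 = 826.8 d.
K_eq = L / Σ(b_i/K_i) = 26.81 / 826.8 = 0.03242 m/day.
Q = K_eq · A · (Δh/L) = 0.03242 × 1910 × (8.44/26.81) = 19.50 m³/day.

19.5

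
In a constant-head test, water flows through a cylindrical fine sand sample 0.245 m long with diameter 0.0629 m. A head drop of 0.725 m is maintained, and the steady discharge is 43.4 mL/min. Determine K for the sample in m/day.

6.80

Cross-sectional area A = π·(d/2)² = π × (0.0629/2)² = 0.003107 m².
Convert discharge: 43.4 mL/min = 7.233e-07 m³/s.
Darcy's law rearranged: K = Q·L / (A·Δh) = 7.233e-07 × 0.245 / (0.003107 × 0.725) = 7.866e-05 m/s = 6.797 m/day.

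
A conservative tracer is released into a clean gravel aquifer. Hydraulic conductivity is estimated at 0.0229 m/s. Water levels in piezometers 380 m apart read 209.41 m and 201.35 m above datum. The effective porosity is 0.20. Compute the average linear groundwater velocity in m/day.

210

Convert K: 0.0229 m/s × 86400 = 1979 m/day.
Hydraulic gradient i = (209.41 − 201.35) / 380 = 8.06 / 380 = 0.02121.
Darcy flux q = K · i = 1979 × 0.02121 = 41.97 m/day.
Seepage velocity v = q / n_e = 41.97 / 0.20 = 209.8 m/day.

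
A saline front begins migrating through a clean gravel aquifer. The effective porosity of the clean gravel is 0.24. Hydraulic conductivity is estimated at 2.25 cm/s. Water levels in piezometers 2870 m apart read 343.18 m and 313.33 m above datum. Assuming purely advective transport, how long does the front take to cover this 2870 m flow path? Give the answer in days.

34.1

Convert K: 2.25 cm/s × 864 = 1944 m/day.
Hydraulic gradient i = (343.18 − 313.33) / 2870 = 29.85 / 2870 = 0.01040.
Darcy flux q = K · i = 1944 × 0.01040 = 20.22 m/day.
Seepage velocity v = q / n_e = 20.22 / 0.24 = 84.25 m/day.
Travel time t = L / v = 2870 / 84.25 = 34.07 days.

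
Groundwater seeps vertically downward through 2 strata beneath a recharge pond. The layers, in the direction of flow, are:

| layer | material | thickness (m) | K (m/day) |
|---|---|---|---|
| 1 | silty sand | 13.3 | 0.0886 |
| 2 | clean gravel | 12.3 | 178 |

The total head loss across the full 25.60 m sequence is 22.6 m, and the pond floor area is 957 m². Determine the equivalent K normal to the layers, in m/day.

0.170

Flow is perpendicular to layering, so the layers act in series and the equivalent K is the thickness-weighted harmonic mean.
Total thickness L = 13.3 + 12.3 = 25.60 m.
Σ(b_i/K_i) = 13.3/0.0886 + 12.3/178 = 150.2 d.
K_eq = L / Σ(b_i/K_i) = 25.60 / 150.2 = 0.1705 m/day.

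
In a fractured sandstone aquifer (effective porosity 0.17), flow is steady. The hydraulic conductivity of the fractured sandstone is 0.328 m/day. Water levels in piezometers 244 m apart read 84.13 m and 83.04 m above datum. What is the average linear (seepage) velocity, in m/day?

0.00862

Hydraulic gradient i = (84.13 − 83.04) / 244 = 1.09 / 244 = 0.004467.
Darcy flux q = K · i = 0.3280 × 0.004467 = 0.001465 m/day.
Seepage velocity v = q / n_e = 0.001465 / 0.17 = 0.008619 m/day.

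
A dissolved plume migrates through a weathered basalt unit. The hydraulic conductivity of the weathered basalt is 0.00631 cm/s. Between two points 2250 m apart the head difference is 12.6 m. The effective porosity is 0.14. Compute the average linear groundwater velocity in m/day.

Convert K: 0.00631 cm/s × 864 = 5.452 m/day.
Hydraulic gradient i = Δh / L = 12.6 / 2250 = 0.005600.
Darcy flux q = K · i = 5.452 × 0.005600 = 0.03053 m/day.
Seepage velocity v = q / n_e = 0.03053 / 0.14 = 0.2181 m/day.

0.218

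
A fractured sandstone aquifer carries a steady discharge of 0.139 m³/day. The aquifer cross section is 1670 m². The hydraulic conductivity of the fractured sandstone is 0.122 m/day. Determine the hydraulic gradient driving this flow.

0.000682

From Q = K·A·i, i = Q / (K·A) = 0.139 / (0.1220 × 1670) = 0.0006822.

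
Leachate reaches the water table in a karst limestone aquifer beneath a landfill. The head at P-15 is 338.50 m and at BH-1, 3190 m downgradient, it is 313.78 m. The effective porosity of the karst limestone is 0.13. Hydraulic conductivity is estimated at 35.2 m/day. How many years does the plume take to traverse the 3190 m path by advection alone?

Hydraulic gradient i = (338.50 − 313.78) / 3190 = 24.72 / 3190 = 0.007749.
Darcy flux q = K · i = 35.20 × 0.007749 = 0.2728 m/day.
Seepage velocity v = q / n_e = 0.2728 / 0.13 = 2.098 m/day.
Travel time t = L / v = 3190 / 2.098 = 1520 days = 4.162 years.

4.16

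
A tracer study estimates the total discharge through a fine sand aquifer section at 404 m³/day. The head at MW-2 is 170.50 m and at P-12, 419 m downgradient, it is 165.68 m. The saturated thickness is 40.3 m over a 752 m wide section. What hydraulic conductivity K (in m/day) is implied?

1.16

Cross-sectional area A = 752 × 40.3 = 30306 m².
Hydraulic gradient i = (170.50 − 165.68) / 419 = 4.82 / 419 = 0.01150.
From Q = K·A·i, K = Q / (A·i) = 404 / (30306 × 0.01150) = 1.159 m/day.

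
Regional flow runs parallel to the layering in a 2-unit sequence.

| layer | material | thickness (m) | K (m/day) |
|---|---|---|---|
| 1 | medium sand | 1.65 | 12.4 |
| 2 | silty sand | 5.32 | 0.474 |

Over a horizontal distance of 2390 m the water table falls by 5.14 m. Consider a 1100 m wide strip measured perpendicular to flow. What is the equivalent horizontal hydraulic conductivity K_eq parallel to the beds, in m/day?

3.30

Flow is parallel to layering, so each bed carries its own Darcy discharge and the transmissivities add.
Σ(K_i·b_i) = 12.4×1.65 + 0.474×5.32 = 22.98 m²/day.
Total thickness b = 6.970 m, so K_eq = Σ(K_i·b_i)/b = 3.297 m/day.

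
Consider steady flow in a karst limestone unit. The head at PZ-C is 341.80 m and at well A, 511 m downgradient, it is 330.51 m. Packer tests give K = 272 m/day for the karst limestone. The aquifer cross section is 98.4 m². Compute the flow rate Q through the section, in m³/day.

Hydraulic gradient i = (341.80 − 330.51) / 511 = 11.29 / 511 = 0.02209.
Darcy's law: Q = K · A · i = 272.0 × 98.40 × 0.02209 = 591.3 m³/day.

591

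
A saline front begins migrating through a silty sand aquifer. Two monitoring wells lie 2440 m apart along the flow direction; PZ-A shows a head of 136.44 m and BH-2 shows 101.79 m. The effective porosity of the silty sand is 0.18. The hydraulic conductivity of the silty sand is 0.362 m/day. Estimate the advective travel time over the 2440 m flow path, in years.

234

Hydraulic gradient i = (136.44 − 101.79) / 2440 = 34.65 / 2440 = 0.01420.
Darcy flux q = K · i = 0.3620 × 0.01420 = 0.005141 m/day.
Seepage velocity v = q / n_e = 0.005141 / 0.18 = 0.02856 m/day.
Travel time t = L / v = 2440 / 0.02856 = 85436 days = 233.9 years.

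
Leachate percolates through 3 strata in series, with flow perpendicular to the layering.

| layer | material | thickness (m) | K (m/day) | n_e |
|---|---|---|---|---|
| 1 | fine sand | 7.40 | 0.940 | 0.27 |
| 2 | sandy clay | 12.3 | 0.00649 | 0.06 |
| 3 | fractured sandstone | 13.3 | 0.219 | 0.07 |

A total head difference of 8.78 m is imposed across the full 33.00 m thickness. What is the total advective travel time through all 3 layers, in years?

2.25

With flow normal to the layers, continuity requires the same specific discharge q through every layer.
Σ(b_i/K_i) = 7.40/0.940 + 12.3/0.00649 + 13.3/0.219 = 1964 d.
q = Δh / Σ(b_i/K_i) = 8.78 / 1964 = 0.004471 m/day.
In each layer the seepage velocity is v_i = q/n_i, so the layer transit time is t_i = b_i·n_i / q:
  layer 1 (fine sand): t_1 = 7.40 × 0.27 / 0.004471 = 446.9 d
  layer 2 (sandy clay): t_2 = 12.3 × 0.06 / 0.004471 = 165.1 d
  layer 3 (fractured sandstone): t_3 = 13.3 × 0.07 / 0.004471 = 208.2 d
Total t = Σ t_i = 820.2 days = 2.246 years.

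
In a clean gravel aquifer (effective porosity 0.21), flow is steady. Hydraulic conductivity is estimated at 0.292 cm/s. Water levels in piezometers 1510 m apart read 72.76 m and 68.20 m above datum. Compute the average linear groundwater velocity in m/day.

3.63

Convert K: 0.292 cm/s × 864 = 252.3 m/day.
Hydraulic gradient i = (72.76 − 68.20) / 1510 = 4.56 / 1510 = 0.003020.
Darcy flux q = K · i = 252.3 × 0.003020 = 0.7619 m/day.
Seepage velocity v = q / n_e = 0.7619 / 0.21 = 3.628 m/day.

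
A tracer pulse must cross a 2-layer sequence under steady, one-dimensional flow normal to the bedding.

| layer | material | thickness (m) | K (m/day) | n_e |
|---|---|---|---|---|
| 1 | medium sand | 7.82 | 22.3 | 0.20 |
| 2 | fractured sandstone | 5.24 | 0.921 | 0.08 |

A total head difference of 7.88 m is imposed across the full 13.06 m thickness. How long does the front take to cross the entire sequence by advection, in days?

With flow normal to the layers, continuity requires the same specific discharge q through every layer.
Σ(b_i/K_i) = 7.82/22.3 + 5.24/0.921 = 6.040 d.
q = Δh / Σ(b_i/K_i) = 7.88 / 6.040 = 1.305 m/day.
In each layer the seepage velocity is v_i = q/n_i, so the layer transit time is t_i = b_i·n_i / q:
  layer 1 (medium sand): t_1 = 7.82 × 0.20 / 1.305 = 1.199 d
  layer 2 (fractured sandstone): t_2 = 5.24 × 0.08 / 1.305 = 0.3213 d
Total t = Σ t_i = 1.520 days.

1.52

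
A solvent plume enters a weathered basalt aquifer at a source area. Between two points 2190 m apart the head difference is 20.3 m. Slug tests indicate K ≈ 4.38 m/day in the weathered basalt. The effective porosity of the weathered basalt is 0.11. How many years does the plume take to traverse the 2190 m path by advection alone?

Hydraulic gradient i = Δh / L = 20.3 / 2190 = 0.009269.
Darcy flux q = K · i = 4.380 × 0.009269 = 0.04060 m/day.
Seepage velocity v = q / n_e = 0.04060 / 0.11 = 0.3691 m/day.
Travel time t = L / v = 2190 / 0.3691 = 5933 days = 16.25 years.

16.2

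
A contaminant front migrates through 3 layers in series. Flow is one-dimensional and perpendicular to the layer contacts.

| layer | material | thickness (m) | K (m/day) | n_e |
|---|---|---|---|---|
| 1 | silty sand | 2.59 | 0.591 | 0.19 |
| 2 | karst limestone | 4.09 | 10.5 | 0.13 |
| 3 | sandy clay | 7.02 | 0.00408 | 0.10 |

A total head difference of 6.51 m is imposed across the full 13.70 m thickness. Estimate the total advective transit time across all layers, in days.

457

With flow normal to the layers, continuity requires the same specific discharge q through every layer.
Σ(b_i/K_i) = 2.59/0.591 + 4.09/10.5 + 7.02/0.00408 = 1725 d.
q = Δh / Σ(b_i/K_i) = 6.51 / 1725 = 0.003773 m/day.
In each layer the seepage velocity is v_i = q/n_i, so the layer transit time is t_i = b_i·n_i / q:
  layer 1 (silty sand): t_1 = 2.59 × 0.19 / 0.003773 = 130.4 d
  layer 2 (karst limestone): t_2 = 4.09 × 0.13 / 0.003773 = 140.9 d
  layer 3 (sandy clay): t_3 = 7.02 × 0.10 / 0.003773 = 186.1 d
Total t = Σ t_i = 457.4 days.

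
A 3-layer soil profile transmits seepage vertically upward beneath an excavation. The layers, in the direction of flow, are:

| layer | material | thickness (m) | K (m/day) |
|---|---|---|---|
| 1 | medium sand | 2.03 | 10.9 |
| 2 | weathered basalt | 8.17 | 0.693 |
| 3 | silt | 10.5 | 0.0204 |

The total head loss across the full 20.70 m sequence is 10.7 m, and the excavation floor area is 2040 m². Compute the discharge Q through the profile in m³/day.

41.4

Flow is perpendicular to layering, so the layers act in series and the equivalent K is the thickness-weighted harmonic mean.
Total thickness L = 2.03 + 8.17 + 10.5 = 20.70 m.
Σ(b_i/K_i) = 2.03/10.9 + 8.17/0.693 + 10.5/0.0204 = 526.7 d.
K_eq = L / Σ(b_i/K_i) = 20.70 / 526.7 = 0.03930 m/day.
Q = K_eq · A · (Δh/L) = 0.03930 × 2040 × (10.7/20.70) = 41.44 m³/day.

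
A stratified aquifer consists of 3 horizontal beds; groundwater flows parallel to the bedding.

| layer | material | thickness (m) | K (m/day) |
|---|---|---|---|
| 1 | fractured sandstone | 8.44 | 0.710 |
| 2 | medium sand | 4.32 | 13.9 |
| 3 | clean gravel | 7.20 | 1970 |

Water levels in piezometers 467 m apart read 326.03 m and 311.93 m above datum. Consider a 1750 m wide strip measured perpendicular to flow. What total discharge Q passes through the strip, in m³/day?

753000

Flow is parallel to layering, so each bed carries its own Darcy discharge and the transmissivities add.
Σ(K_i·b_i) = 0.710×8.44 + 13.9×4.32 + 1970×7.20 = 14250 m²/day.
Hydraulic gradient i = (326.03 − 311.93) / 467 = 14.1 / 467 = 0.03019.
Q = Σ(K_i·b_i) · W · i = 14250 × 1750 × 0.03019 = 7.529e+05 m³/day.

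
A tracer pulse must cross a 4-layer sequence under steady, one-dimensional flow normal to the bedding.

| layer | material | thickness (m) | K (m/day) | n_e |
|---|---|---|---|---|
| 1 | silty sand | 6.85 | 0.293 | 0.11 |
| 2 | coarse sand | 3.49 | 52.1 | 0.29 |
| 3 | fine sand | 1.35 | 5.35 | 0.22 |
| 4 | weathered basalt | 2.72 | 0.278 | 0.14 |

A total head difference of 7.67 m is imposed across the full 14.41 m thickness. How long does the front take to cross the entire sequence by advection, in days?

10.7

With flow normal to the layers, continuity requires the same specific discharge q through every layer.
Σ(b_i/K_i) = 6.85/0.293 + 3.49/52.1 + 1.35/5.35 + 2.72/0.278 = 33.48 d.
q = Δh / Σ(b_i/K_i) = 7.67 / 33.48 = 0.2291 m/day.
In each layer the seepage velocity is v_i = q/n_i, so the layer transit time is t_i = b_i·n_i / q:
  layer 1 (silty sand): t_1 = 6.85 × 0.11 / 0.2291 = 3.289 d
  layer 2 (coarse sand): t_2 = 3.49 × 0.29 / 0.2291 = 4.418 d
  layer 3 (fine sand): t_3 = 1.35 × 0.22 / 0.2291 = 1.297 d
  layer 4 (weathered basalt): t_4 = 2.72 × 0.14 / 0.2291 = 1.662 d
Total t = Σ t_i = 10.67 days.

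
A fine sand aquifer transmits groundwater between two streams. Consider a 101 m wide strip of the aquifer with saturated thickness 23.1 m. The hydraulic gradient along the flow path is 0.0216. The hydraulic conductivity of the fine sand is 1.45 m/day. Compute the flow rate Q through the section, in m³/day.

Cross-sectional area A = 101 × 23.1 = 2333 m².
Hydraulic gradient i = 0.0216.
Darcy's law: Q = K · A · i = 1.450 × 2333 × 0.02160 = 73.07 m³/day.

73.1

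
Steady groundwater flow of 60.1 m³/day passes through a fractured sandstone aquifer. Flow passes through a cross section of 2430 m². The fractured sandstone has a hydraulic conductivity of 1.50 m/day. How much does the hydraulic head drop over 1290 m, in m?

21.3

From Q = K·A·i, i = Q / (K·A) = 60.1 / (1.500 × 2430) = 0.01649.
Head loss Δh = i · L = 0.01649 × 1290 = 21.27 m.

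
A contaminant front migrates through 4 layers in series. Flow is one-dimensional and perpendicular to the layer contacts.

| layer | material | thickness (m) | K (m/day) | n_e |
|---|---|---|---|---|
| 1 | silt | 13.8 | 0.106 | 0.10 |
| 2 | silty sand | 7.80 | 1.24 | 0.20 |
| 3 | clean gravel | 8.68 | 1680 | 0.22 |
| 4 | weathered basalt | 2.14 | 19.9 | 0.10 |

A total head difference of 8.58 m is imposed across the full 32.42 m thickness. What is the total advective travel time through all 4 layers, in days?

With flow normal to the layers, continuity requires the same specific discharge q through every layer.
Σ(b_i/K_i) = 13.8/0.106 + 7.80/1.24 + 8.68/1680 + 2.14/19.9 = 136.6 d.
q = Δh / Σ(b_i/K_i) = 8.58 / 136.6 = 0.06281 m/day.
In each layer the seepage velocity is v_i = q/n_i, so the layer transit time is t_i = b_i·n_i / q:
  layer 1 (silt): t_1 = 13.8 × 0.10 / 0.06281 = 21.97 d
  layer 2 (silty sand): t_2 = 7.80 × 0.20 / 0.06281 = 24.83 d
  layer 3 (clean gravel): t_3 = 8.68 × 0.22 / 0.06281 = 30.40 d
  layer 4 (weathered basalt): t_4 = 2.14 × 0.10 / 0.06281 = 3.407 d
Total t = Σ t_i = 80.61 days.

80.6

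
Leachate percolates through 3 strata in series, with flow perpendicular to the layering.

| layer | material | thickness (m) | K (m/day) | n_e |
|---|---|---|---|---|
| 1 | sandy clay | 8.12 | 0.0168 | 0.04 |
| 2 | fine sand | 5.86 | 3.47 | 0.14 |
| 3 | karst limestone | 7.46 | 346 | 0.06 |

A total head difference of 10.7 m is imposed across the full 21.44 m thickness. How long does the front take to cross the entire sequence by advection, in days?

With flow normal to the layers, continuity requires the same specific discharge q through every layer.
Σ(b_i/K_i) = 8.12/0.0168 + 5.86/3.47 + 7.46/346 = 485.0 d.
q = Δh / Σ(b_i/K_i) = 10.7 / 485.0 = 0.02206 m/day.
In each layer the seepage velocity is v_i = q/n_i, so the layer transit time is t_i = b_i·n_i / q:
  layer 1 (sandy clay): t_1 = 8.12 × 0.04 / 0.02206 = 14.72 d
  layer 2 (fine sand): t_2 = 5.86 × 0.14 / 0.02206 = 37.19 d
  layer 3 (karst limestone): t_3 = 7.46 × 0.06 / 0.02206 = 20.29 d
Total t = Σ t_i = 72.20 days.

72.2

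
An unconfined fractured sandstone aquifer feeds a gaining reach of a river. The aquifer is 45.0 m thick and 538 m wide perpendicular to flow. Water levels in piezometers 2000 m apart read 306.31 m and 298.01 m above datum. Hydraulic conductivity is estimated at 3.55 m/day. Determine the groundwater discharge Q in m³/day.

Cross-sectional area A = 538 × 45.0 = 24210 m².
Hydraulic gradient i = (306.31 − 298.01) / 2000 = 8.3 / 2000 = 0.004150.
Darcy's law: Q = K · A · i = 3.550 × 24210 × 0.004150 = 356.7 m³/day.

357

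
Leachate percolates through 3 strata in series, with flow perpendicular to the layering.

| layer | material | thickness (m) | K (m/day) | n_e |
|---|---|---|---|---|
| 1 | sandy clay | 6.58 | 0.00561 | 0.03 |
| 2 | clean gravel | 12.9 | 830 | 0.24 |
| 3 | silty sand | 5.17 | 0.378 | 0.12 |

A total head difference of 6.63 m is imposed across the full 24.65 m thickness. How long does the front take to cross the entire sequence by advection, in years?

1.92

With flow normal to the layers, continuity requires the same specific discharge q through every layer.
Σ(b_i/K_i) = 6.58/0.00561 + 12.9/830 + 5.17/0.378 = 1187 d.
q = Δh / Σ(b_i/K_i) = 6.63 / 1187 = 0.005587 m/day.
In each layer the seepage velocity is v_i = q/n_i, so the layer transit time is t_i = b_i·n_i / q:
  layer 1 (sandy clay): t_1 = 6.58 × 0.03 / 0.005587 = 35.33 d
  layer 2 (clean gravel): t_2 = 12.9 × 0.24 / 0.005587 = 554.1 d
  layer 3 (silty sand): t_3 = 5.17 × 0.12 / 0.005587 = 111.0 d
Total t = Σ t_i = 700.5 days = 1.918 years.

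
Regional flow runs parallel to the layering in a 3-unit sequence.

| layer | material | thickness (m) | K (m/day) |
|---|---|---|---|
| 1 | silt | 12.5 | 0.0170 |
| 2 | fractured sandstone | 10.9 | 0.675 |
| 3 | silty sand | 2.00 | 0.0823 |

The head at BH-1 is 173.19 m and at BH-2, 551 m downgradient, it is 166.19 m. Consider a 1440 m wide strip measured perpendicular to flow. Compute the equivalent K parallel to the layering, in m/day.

0.305

Flow is parallel to layering, so each bed carries its own Darcy discharge and the transmissivities add.
Σ(K_i·b_i) = 0.0170×12.5 + 0.675×10.9 + 0.0823×2.00 = 7.735 m²/day.
Total thickness b = 25.40 m, so K_eq = Σ(K_i·b_i)/b = 0.3045 m/day.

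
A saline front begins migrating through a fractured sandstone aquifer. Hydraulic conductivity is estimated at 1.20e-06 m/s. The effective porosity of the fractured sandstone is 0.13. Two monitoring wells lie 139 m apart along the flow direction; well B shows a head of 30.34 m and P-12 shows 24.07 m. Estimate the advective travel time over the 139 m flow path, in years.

10.6

Convert K: 1.20e-06 m/s × 86400 = 0.1037 m/day.
Hydraulic gradient i = (30.34 − 24.07) / 139 = 6.27 / 139 = 0.04511.
Darcy flux q = K · i = 0.1037 × 0.04511 = 0.004677 m/day.
Seepage velocity v = q / n_e = 0.004677 / 0.13 = 0.03598 m/day.
Travel time t = L / v = 139 / 0.03598 = 3864 days = 10.58 years.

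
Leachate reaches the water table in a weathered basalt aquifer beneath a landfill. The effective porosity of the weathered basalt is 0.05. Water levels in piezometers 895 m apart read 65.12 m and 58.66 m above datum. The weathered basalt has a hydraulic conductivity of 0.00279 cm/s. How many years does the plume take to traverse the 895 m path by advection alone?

Convert K: 0.00279 cm/s × 864 = 2.411 m/day.
Hydraulic gradient i = (65.12 − 58.66) / 895 = 6.46 / 895 = 0.007218.
Darcy flux q = K · i = 2.411 × 0.007218 = 0.01740 m/day.
Seepage velocity v = q / n_e = 0.01740 / 0.05 = 0.3480 m/day.
Travel time t = L / v = 895 / 0.3480 = 2572 days = 7.042 years.

7.04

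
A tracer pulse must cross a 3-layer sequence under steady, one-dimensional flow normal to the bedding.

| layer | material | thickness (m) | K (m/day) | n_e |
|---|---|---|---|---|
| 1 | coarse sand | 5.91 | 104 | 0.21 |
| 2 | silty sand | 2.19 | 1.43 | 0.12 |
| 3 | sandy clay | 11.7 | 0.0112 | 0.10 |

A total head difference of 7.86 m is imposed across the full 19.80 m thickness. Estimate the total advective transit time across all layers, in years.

With flow normal to the layers, continuity requires the same specific discharge q through every layer.
Σ(b_i/K_i) = 5.91/104 + 2.19/1.43 + 11.7/0.0112 = 1046 d.
q = Δh / Σ(b_i/K_i) = 7.86 / 1046 = 0.007513 m/day.
In each layer the seepage velocity is v_i = q/n_i, so the layer transit time is t_i = b_i·n_i / q:
  layer 1 (coarse sand): t_1 = 5.91 × 0.21 / 0.007513 = 165.2 d
  layer 2 (silty sand): t_2 = 2.19 × 0.12 / 0.007513 = 34.98 d
  layer 3 (sandy clay): t_3 = 11.7 × 0.10 / 0.007513 = 155.7 d
Total t = Σ t_i = 355.9 days = 0.9745 years.

0.974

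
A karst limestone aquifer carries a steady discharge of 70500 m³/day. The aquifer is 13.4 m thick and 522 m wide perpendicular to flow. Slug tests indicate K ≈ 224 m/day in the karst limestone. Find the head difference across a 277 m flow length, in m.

Cross-sectional area A = 522 × 13.4 = 6995 m².
From Q = K·A·i, i = Q / (K·A) = 70500 / (224.0 × 6995) = 0.04500.
Head loss Δh = i · L = 0.04500 × 277 = 12.46 m.

12.5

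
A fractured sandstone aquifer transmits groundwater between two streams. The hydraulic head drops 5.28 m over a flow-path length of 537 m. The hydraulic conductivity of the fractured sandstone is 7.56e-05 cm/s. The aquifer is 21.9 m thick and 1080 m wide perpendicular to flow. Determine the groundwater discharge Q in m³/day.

Convert K: 7.56e-05 cm/s × 864 = 0.06532 m/day.
Cross-sectional area A = 1080 × 21.9 = 23652 m².
Hydraulic gradient i = Δh / L = 5.28 / 537 = 0.009832.
Darcy's law: Q = K · A · i = 0.06532 × 23652 × 0.009832 = 15.19 m³/day.

15.2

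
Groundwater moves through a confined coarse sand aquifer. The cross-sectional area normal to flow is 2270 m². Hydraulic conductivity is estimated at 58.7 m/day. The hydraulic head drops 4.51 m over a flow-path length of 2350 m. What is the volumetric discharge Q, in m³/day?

256

Hydraulic gradient i = Δh / L = 4.51 / 2350 = 0.001919.
Darcy's law: Q = K · A · i = 58.70 × 2270 × 0.001919 = 255.7 m³/day.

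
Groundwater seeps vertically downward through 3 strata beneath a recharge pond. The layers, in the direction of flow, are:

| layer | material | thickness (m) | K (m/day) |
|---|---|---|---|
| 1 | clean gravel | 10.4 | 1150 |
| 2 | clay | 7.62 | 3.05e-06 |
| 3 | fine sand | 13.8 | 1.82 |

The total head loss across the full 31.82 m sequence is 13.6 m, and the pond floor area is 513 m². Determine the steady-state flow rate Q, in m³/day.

Flow is perpendicular to layering, so the layers act in series and the equivalent K is the thickness-weighted harmonic mean.
Total thickness L = 10.4 + 7.62 + 13.8 = 31.82 m.
Σ(b_i/K_i) = 10.4/1150 + 7.62/3.05e-06 + 13.8/1.82 = 2.498e+06 d.
K_eq = L / Σ(b_i/K_i) = 31.82 / 2.498e+06 = 1.274e-05 m/day.
Q = K_eq · A · (Δh/L) = 1.274e-05 × 513 × (13.6/31.82) = 0.002793 m³/day.

0.00279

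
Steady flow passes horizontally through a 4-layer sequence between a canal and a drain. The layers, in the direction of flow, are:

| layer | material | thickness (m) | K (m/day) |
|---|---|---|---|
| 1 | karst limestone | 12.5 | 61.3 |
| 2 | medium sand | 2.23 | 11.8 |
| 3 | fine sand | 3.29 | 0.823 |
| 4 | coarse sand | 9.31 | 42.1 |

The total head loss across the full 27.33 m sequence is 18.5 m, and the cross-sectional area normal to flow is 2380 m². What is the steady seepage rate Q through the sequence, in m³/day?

Flow is perpendicular to layering, so the layers act in series and the equivalent K is the thickness-weighted harmonic mean.
Total thickness L = 12.5 + 2.23 + 3.29 + 9.31 = 27.33 m.
Σ(b_i/K_i) = 12.5/61.3 + 2.23/11.8 + 3.29/0.823 + 9.31/42.1 = 4.612 d.
K_eq = L / Σ(b_i/K_i) = 27.33 / 4.612 = 5.926 m/day.
Q = K_eq · A · (Δh/L) = 5.926 × 2380 × (18.5/27.33) = 9548 m³/day.

9550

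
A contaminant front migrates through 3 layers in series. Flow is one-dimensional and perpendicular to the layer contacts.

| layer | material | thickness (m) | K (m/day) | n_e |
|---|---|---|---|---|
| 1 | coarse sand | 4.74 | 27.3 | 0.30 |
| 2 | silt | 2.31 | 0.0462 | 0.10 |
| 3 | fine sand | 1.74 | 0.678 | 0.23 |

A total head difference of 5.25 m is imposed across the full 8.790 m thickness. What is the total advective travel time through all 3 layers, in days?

20.6

With flow normal to the layers, continuity requires the same specific discharge q through every layer.
Σ(b_i/K_i) = 4.74/27.3 + 2.31/0.0462 + 1.74/0.678 = 52.74 d.
q = Δh / Σ(b_i/K_i) = 5.25 / 52.74 = 0.09954 m/day.
In each layer the seepage velocity is v_i = q/n_i, so the layer transit time is t_i = b_i·n_i / q:
  layer 1 (coarse sand): t_1 = 4.74 × 0.30 / 0.09954 = 14.29 d
  layer 2 (silt): t_2 = 2.31 × 0.10 / 0.09954 = 2.321 d
  layer 3 (fine sand): t_3 = 1.74 × 0.23 / 0.09954 = 4.020 d
Total t = Σ t_i = 20.63 days.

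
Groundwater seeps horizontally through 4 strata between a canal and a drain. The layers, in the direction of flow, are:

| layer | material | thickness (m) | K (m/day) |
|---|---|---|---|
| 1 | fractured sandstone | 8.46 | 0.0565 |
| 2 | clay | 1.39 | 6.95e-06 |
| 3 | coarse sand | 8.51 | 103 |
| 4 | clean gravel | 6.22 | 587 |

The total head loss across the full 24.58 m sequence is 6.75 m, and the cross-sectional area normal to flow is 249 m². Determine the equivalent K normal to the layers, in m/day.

Flow is perpendicular to layering, so the layers act in series and the equivalent K is the thickness-weighted harmonic mean.
Total thickness L = 8.46 + 1.39 + 8.51 + 6.22 = 24.58 m.
Σ(b_i/K_i) = 8.46/0.0565 + 1.39/6.95e-06 + 8.51/103 + 6.22/587 = 2.001e+05 d.
K_eq = L / Σ(b_i/K_i) = 24.58 / 2.001e+05 = 0.0001228 m/day.

0.000123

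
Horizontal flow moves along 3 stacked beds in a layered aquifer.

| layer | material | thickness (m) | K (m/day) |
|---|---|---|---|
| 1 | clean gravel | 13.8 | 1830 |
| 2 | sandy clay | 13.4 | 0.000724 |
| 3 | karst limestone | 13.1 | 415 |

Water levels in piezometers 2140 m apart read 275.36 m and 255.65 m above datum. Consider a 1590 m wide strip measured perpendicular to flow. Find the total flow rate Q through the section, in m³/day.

449000

Flow is parallel to layering, so each bed carries its own Darcy discharge and the transmissivities add.
Σ(K_i·b_i) = 1830×13.8 + 0.000724×13.4 + 415×13.1 = 30691 m²/day.
Hydraulic gradient i = (275.36 − 255.65) / 2140 = 19.71 / 2140 = 0.009210.
Q = Σ(K_i·b_i) · W · i = 30691 × 1590 × 0.009210 = 4.494e+05 m³/day.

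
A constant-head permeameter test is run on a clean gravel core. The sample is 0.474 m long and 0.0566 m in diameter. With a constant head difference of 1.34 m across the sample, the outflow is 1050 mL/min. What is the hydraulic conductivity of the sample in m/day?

213

Cross-sectional area A = π·(d/2)² = π × (0.0566/2)² = 0.002516 m².
Convert discharge: 1050 mL/min = 1.750e-05 m³/s.
Darcy's law rearranged: K = Q·L / (A·Δh) = 1.750e-05 × 0.474 / (0.002516 × 1.34) = 0.002460 m/s = 212.6 m/day.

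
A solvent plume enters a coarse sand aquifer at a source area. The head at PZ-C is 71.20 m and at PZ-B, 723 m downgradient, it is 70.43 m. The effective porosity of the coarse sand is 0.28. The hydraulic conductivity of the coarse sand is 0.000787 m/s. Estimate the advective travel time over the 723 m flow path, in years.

7.65

Convert K: 0.000787 m/s × 86400 = 68.00 m/day.
Hydraulic gradient i = (71.20 − 70.43) / 723 = 0.77 / 723 = 0.001065.
Darcy flux q = K · i = 68.00 × 0.001065 = 0.07242 m/day.
Seepage velocity v = q / n_e = 0.07242 / 0.28 = 0.2586 m/day.
Travel time t = L / v = 723 / 0.2586 = 2795 days = 7.654 years.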